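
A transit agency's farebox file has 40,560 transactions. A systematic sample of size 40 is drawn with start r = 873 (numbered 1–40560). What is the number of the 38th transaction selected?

k = 40560/40 = 1014
38th selection = r + (38−1)·k = 873 + 37×1014 = 873 + 37518 = 38391

38391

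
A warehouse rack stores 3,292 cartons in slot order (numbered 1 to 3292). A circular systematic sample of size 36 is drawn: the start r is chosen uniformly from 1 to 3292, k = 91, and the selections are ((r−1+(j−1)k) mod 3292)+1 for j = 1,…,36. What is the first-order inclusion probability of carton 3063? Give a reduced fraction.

For each position j, as r ranges over 1…3292 the j-th selection hits every carton exactly once, so carton 3063 is selected for exactly 36 of the 3292 starts.
Inclusion probability = 36/3292 = 9/823.

9/823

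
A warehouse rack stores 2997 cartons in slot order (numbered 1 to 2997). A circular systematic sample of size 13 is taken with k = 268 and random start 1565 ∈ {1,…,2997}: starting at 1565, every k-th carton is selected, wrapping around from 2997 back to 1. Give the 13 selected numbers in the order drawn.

1565, 1833, 2101, 2369, 2637, 2905, 176, 444, 712, 980, 1248, 1516, 1784

Selection 1: 1565
Selection 2: 1565 + 268 = 1833
Selection 3: 1833 + 268 = 2101
Selection 4: 2101 + 268 = 2369
Selection 5: 2369 + 268 = 2637
Selection 6: 2637 + 268 = 2905
Selection 7: 2905 + 268 = 3173 → 3173 − 2997 = 176
Selection 8: 176 + 268 = 444
Selection 9: 444 + 268 = 712
Selection 10: 712 + 268 = 980
Selection 11: 980 + 268 = 1248
Selection 12: 1248 + 268 = 1516
Selection 13: 1516 + 268 = 1784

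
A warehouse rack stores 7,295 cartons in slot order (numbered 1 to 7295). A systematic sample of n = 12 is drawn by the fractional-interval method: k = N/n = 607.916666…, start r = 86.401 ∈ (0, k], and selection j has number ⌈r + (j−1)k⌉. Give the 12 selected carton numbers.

j=1: r + 0k = 86.401 → ⌈·⌉ = 87
j=2: r + 1k = 694.317666… → ⌈·⌉ = 695
j=3: r + 2k = 1302.234333… → ⌈·⌉ = 1303
j=4: r + 3k = 1910.151 → ⌈·⌉ = 1911
j=5: r + 4k = 2518.067666… → ⌈·⌉ = 2519
j=6: r + 5k = 3125.984333… → ⌈·⌉ = 3126
j=7: r + 6k = 3733.901 → ⌈·⌉ = 3734
j=8: r + 7k = 4341.817666… → ⌈·⌉ = 4342
j=9: r + 8k = 4949.734333… → ⌈·⌉ = 4950
j=10: r + 9k = 5557.651 → ⌈·⌉ = 5558
j=11: r + 10k = 6165.567666… → ⌈·⌉ = 6166
j=12: r + 11k = 6773.484333… → ⌈·⌉ = 6774

87, 695, 1303, 1911, 2519, 3126, 3734, 4342, 4950, 5558, 6166, 6774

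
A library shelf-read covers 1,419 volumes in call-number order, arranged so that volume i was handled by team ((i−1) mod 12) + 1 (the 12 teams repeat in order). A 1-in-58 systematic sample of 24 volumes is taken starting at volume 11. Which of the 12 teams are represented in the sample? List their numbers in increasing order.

Consecutive selections differ by k = 58, so their team numbers differ by 58 mod 12 = 10.
gcd(58, 12) = 2, so the sample visits 12/2 = 6 distinct residues mod 12.
Start 11 is team 11; the teams hit are 1, 3, 5, 7, 9, 11.

1, 3, 5, 7, 9, 11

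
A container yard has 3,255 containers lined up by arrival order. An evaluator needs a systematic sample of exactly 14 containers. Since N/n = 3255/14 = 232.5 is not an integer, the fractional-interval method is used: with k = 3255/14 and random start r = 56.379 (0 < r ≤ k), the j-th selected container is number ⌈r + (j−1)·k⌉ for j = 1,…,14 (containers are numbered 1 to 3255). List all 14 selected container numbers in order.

j=1: r + 0k = 56.379 → ⌈·⌉ = 57
j=2: r + 1k = 288.879 → ⌈·⌉ = 289
j=3: r + 2k = 521.379 → ⌈·⌉ = 522
j=4: r + 3k = 753.879 → ⌈·⌉ = 754
j=5: r + 4k = 986.379 → ⌈·⌉ = 987
j=6: r + 5k = 1218.879 → ⌈·⌉ = 1219
j=7: r + 6k = 1451.379 → ⌈·⌉ = 1452
j=8: r + 7k = 1683.879 → ⌈·⌉ = 1684
j=9: r + 8k = 1916.379 → ⌈·⌉ = 1917
j=10: r + 9k = 2148.879 → ⌈·⌉ = 2149
j=11: r + 10k = 2381.379 → ⌈·⌉ = 2382
j=12: r + 11k = 2613.879 → ⌈·⌉ = 2614
j=13: r + 12k = 2846.379 → ⌈·⌉ = 2847
j=14: r + 13k = 3078.879 → ⌈·⌉ = 3079

57, 289, 522, 754, 987, 1219, 1452, 1684, 1917, 2149, 2382, 2614, 2847, 3079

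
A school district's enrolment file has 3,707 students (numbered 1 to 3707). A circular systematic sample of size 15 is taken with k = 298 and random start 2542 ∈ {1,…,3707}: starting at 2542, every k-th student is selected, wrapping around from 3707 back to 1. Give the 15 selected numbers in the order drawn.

Selection 1: 2542
Selection 2: 2542 + 298 = 2840
Selection 3: 2840 + 298 = 3138
Selection 4: 3138 + 298 = 3436
Selection 5: 3436 + 298 = 3734 → 3734 − 3707 = 27
Selection 6: 27 + 298 = 325
Selection 7: 325 + 298 = 623
Selection 8: 623 + 298 = 921
Selection 9: 921 + 298 = 1219
Selection 10: 1219 + 298 = 1517
Selection 11: 1517 + 298 = 1815
Selection 12: 1815 + 298 = 2113
Selection 13: 2113 + 298 = 2411
Selection 14: 2411 + 298 = 2709
Selection 15: 2709 + 298 = 3007

2542, 2840, 3138, 3436, 27, 325, 623, 921, 1219, 1517, 1815, 2113, 2411, 2709, 3007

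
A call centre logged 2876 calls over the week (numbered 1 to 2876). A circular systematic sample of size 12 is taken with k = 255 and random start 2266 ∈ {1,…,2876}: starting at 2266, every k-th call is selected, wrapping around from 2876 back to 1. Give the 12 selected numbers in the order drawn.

2266, 2521, 2776, 155, 410, 665, 920, 1175, 1430, 1685, 1940, 2195

Selection 1: 2266
Selection 2: 2266 + 255 = 2521
Selection 3: 2521 + 255 = 2776
Selection 4: 2776 + 255 = 3031 → 3031 − 2876 = 155
Selection 5: 155 + 255 = 410
Selection 6: 410 + 255 = 665
Selection 7: 665 + 255 = 920
Selection 8: 920 + 255 = 1175
Selection 9: 1175 + 255 = 1430
Selection 10: 1430 + 255 = 1685
Selection 11: 1685 + 255 = 1940
Selection 12: 1940 + 255 = 2195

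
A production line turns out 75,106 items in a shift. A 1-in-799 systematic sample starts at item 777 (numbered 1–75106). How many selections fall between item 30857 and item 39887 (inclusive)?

11

k = 799
First selection ≥ 30857: 777 + ⌈(30857−777)/799⌉·799 = 777 + 38×799 = 31139
Last selection ≤ 39887: 777 + ⌊(39887−777)/799⌋·799 = 777 + 48×799 = 39129
Count = 48 − 38 + 1 = 11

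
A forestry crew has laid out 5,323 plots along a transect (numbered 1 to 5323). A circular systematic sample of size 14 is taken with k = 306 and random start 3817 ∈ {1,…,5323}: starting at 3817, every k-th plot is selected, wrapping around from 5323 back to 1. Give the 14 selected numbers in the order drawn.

3817, 4123, 4429, 4735, 5041, 24, 330, 636, 942, 1248, 1554, 1860, 2166, 2472

Selection 1: 3817
Selection 2: 3817 + 306 = 4123
Selection 3: 4123 + 306 = 4429
Selection 4: 4429 + 306 = 4735
Selection 5: 4735 + 306 = 5041
Selection 6: 5041 + 306 = 5347 → 5347 − 5323 = 24
Selection 7: 24 + 306 = 330
Selection 8: 330 + 306 = 636
Selection 9: 636 + 306 = 942
Selection 10: 942 + 306 = 1248
Selection 11: 1248 + 306 = 1554
Selection 12: 1554 + 306 = 1860
Selection 13: 1860 + 306 = 2166
Selection 14: 2166 + 306 = 2472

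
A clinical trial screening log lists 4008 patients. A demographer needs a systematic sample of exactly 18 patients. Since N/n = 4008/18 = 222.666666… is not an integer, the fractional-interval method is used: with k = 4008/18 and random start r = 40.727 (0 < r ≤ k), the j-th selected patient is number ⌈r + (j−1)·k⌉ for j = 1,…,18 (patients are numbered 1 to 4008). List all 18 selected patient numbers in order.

41, 264, 487, 709, 932, 1155, 1377, 1600, 1823, 2045, 2268, 2491, 2713, 2936, 3159, 3381, 3604, 3827

j=1: r + 0k = 40.727 → ⌈·⌉ = 41
j=2: r + 1k = 263.393666… → ⌈·⌉ = 264
j=3: r + 2k = 486.060333… → ⌈·⌉ = 487
j=4: r + 3k = 708.727 → ⌈·⌉ = 709
j=5: r + 4k = 931.393666… → ⌈·⌉ = 932
j=6: r + 5k = 1154.060333… → ⌈·⌉ = 1155
j=7: r + 6k = 1376.727 → ⌈·⌉ = 1377
j=8: r + 7k = 1599.393666… → ⌈·⌉ = 1600
j=9: r + 8k = 1822.060333… → ⌈·⌉ = 1823
j=10: r + 9k = 2044.727 → ⌈·⌉ = 2045
j=11: r + 10k = 2267.393666… → ⌈·⌉ = 2268
j=12: r + 11k = 2490.060333… → ⌈·⌉ = 2491
j=13: r + 12k = 2712.727 → ⌈·⌉ = 2713
j=14: r + 13k = 2935.393666… → ⌈·⌉ = 2936
j=15: r + 14k = 3158.060333… → ⌈·⌉ = 3159
j=16: r + 15k = 3380.727 → ⌈·⌉ = 3381
j=17: r + 16k = 3603.393666… → ⌈·⌉ = 3604
j=18: r + 17k = 3826.060333… → ⌈·⌉ = 3827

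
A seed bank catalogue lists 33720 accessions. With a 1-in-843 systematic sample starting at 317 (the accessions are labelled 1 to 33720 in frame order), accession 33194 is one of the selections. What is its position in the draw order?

k = 843
position = (33194 − 317)/843 + 1 = 32877/843 + 1 = 39 + 1 = 40

40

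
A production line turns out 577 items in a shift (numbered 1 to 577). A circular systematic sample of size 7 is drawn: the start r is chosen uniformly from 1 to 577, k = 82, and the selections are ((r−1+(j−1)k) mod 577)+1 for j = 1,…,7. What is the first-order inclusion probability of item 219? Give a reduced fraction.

For each position j, as r ranges over 1…577 the j-th selection hits every item exactly once, so item 219 is selected for exactly 7 of the 577 starts.
Inclusion probability = 7/577.

7/577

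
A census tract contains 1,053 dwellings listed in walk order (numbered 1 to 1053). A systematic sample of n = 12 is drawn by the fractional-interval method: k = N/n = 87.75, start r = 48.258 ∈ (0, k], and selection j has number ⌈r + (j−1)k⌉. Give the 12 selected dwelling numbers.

49, 137, 224, 312, 400, 488, 575, 663, 751, 839, 926, 1014

j=1: r + 0k = 48.258 → ⌈·⌉ = 49
j=2: r + 1k = 136.008 → ⌈·⌉ = 137
j=3: r + 2k = 223.758 → ⌈·⌉ = 224
j=4: r + 3k = 311.508 → ⌈·⌉ = 312
j=5: r + 4k = 399.258 → ⌈·⌉ = 400
j=6: r + 5k = 487.008 → ⌈·⌉ = 488
j=7: r + 6k = 574.758 → ⌈·⌉ = 575
j=8: r + 7k = 662.508 → ⌈·⌉ = 663
j=9: r + 8k = 750.258 → ⌈·⌉ = 751
j=10: r + 9k = 838.008 → ⌈·⌉ = 839
j=11: r + 10k = 925.758 → ⌈·⌉ = 926
j=12: r + 11k = 1013.508 → ⌈·⌉ = 1014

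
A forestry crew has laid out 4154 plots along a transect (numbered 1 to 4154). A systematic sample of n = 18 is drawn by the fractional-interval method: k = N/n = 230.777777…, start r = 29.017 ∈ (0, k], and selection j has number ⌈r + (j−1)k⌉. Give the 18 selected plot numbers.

j=1: r + 0k = 29.017 → ⌈·⌉ = 30
j=2: r + 1k = 259.794777… → ⌈·⌉ = 260
j=3: r + 2k = 490.572555… → ⌈·⌉ = 491
j=4: r + 3k = 721.350333… → ⌈·⌉ = 722
j=5: r + 4k = 952.128111… → ⌈·⌉ = 953
j=6: r + 5k = 1182.905888… → ⌈·⌉ = 1183
j=7: r + 6k = 1413.683666… → ⌈·⌉ = 1414
j=8: r + 7k = 1644.461444… → ⌈·⌉ = 1645
j=9: r + 8k = 1875.239222… → ⌈·⌉ = 1876
j=10: r + 9k = 2106.017 → ⌈·⌉ = 2107
j=11: r + 10k = 2336.794777… → ⌈·⌉ = 2337
j=12: r + 11k = 2567.572555… → ⌈·⌉ = 2568
j=13: r + 12k = 2798.350333… → ⌈·⌉ = 2799
j=14: r + 13k = 3029.128111… → ⌈·⌉ = 3030
j=15: r + 14k = 3259.905888… → ⌈·⌉ = 3260
j=16: r + 15k = 3490.683666… → ⌈·⌉ = 3491
j=17: r + 16k = 3721.461444… → ⌈·⌉ = 3722
j=18: r + 17k = 3952.239222… → ⌈·⌉ = 3953

30, 260, 491, 722, 953, 1183, 1414, 1645, 1876, 2107, 2337, 2568, 2799, 3030, 3260, 3491, 3722, 3953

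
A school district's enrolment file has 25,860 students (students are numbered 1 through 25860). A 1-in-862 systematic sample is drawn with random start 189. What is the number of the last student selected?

k = 862
30th selection = r + (30−1)·k = 189 + 29×862 = 189 + 24998 = 25187

25187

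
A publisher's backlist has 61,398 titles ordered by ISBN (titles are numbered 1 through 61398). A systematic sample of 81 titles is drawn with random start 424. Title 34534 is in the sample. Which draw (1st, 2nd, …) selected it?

46

k = 61398/81 = 758
position = (34534 − 424)/758 + 1 = 34110/758 + 1 = 45 + 1 = 46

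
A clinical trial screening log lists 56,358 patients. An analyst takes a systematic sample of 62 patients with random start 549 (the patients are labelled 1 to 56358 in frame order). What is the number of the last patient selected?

55998

k = 56358/62 = 909
62nd selection = r + (62−1)·k = 549 + 61×909 = 549 + 55449 = 55998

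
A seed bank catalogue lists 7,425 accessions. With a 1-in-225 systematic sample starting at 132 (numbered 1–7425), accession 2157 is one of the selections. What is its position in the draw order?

10

k = 225
position = (2157 − 132)/225 + 1 = 2025/225 + 1 = 9 + 1 = 10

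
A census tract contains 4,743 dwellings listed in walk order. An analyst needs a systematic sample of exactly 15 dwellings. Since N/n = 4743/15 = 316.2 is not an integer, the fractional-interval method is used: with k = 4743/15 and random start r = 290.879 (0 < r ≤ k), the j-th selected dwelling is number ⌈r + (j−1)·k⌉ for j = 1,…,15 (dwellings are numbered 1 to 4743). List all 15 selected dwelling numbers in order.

291, 608, 924, 1240, 1556, 1872, 2189, 2505, 2821, 3137, 3453, 3770, 4086, 4402, 4718

j=1: r + 0k = 290.879 → ⌈·⌉ = 291
j=2: r + 1k = 607.079 → ⌈·⌉ = 608
j=3: r + 2k = 923.279 → ⌈·⌉ = 924
j=4: r + 3k = 1239.479 → ⌈·⌉ = 1240
j=5: r + 4k = 1555.679 → ⌈·⌉ = 1556
j=6: r + 5k = 1871.879 → ⌈·⌉ = 1872
j=7: r + 6k = 2188.079 → ⌈·⌉ = 2189
j=8: r + 7k = 2504.279 → ⌈·⌉ = 2505
j=9: r + 8k = 2820.479 → ⌈·⌉ = 2821
j=10: r + 9k = 3136.679 → ⌈·⌉ = 3137
j=11: r + 10k = 3452.879 → ⌈·⌉ = 3453
j=12: r + 11k = 3769.079 → ⌈·⌉ = 3770
j=13: r + 12k = 4085.279 → ⌈·⌉ = 4086
j=14: r + 13k = 4401.479 → ⌈·⌉ = 4402
j=15: r + 14k = 4717.679 → ⌈·⌉ = 4718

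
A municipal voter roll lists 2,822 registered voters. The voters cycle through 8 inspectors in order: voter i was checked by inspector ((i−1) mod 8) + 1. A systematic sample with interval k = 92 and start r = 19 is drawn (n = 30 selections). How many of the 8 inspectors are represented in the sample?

2

Consecutive selections differ by k = 92, so their inspector numbers differ by 92 mod 8 = 4.
gcd(92, 8) = 4, so the sample visits 8/4 = 2 distinct residues mod 8.
Start 19 is inspector 3; the inspectors hit are 3, 7.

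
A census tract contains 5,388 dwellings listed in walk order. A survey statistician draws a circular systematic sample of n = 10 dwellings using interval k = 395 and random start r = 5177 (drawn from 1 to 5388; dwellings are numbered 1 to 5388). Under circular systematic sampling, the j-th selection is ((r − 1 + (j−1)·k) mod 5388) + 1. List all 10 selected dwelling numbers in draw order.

5177, 184, 579, 974, 1369, 1764, 2159, 2554, 2949, 3344

Selection 1: 5177
Selection 2: 5177 + 395 = 5572 → 5572 − 5388 = 184
Selection 3: 184 + 395 = 579
Selection 4: 579 + 395 = 974
Selection 5: 974 + 395 = 1369
Selection 6: 1369 + 395 = 1764
Selection 7: 1764 + 395 = 2159
Selection 8: 2159 + 395 = 2554
Selection 9: 2554 + 395 = 2949
Selection 10: 2949 + 395 = 3344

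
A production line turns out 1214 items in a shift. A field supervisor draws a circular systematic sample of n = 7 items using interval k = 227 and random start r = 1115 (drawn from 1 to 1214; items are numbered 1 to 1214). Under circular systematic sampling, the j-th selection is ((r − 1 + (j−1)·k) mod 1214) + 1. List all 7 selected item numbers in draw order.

1115, 128, 355, 582, 809, 1036, 49

Selection 1: 1115
Selection 2: 1115 + 227 = 1342 → 1342 − 1214 = 128
Selection 3: 128 + 227 = 355
Selection 4: 355 + 227 = 582
Selection 5: 582 + 227 = 809
Selection 6: 809 + 227 = 1036
Selection 7: 1036 + 227 = 1263 → 1263 − 1214 = 49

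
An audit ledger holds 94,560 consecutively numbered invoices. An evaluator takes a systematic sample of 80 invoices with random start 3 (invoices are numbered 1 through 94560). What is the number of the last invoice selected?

93381

k = 94560/80 = 1182
80th selection = r + (80−1)·k = 3 + 79×1182 = 3 + 93378 = 93381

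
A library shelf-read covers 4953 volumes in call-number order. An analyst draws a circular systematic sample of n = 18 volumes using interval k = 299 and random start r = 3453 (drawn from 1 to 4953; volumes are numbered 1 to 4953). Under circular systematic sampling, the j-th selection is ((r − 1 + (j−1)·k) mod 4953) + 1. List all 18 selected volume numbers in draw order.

3453, 3752, 4051, 4350, 4649, 4948, 294, 593, 892, 1191, 1490, 1789, 2088, 2387, 2686, 2985, 3284, 3583

Selection 1: 3453
Selection 2: 3453 + 299 = 3752
Selection 3: 3752 + 299 = 4051
Selection 4: 4051 + 299 = 4350
Selection 5: 4350 + 299 = 4649
Selection 6: 4649 + 299 = 4948
Selection 7: 4948 + 299 = 5247 → 5247 − 4953 = 294
Selection 8: 294 + 299 = 593
Selection 9: 593 + 299 = 892
Selection 10: 892 + 299 = 1191
Selection 11: 1191 + 299 = 1490
Selection 12: 1490 + 299 = 1789
Selection 13: 1789 + 299 = 2088
Selection 14: 2088 + 299 = 2387
Selection 15: 2387 + 299 = 2686
Selection 16: 2686 + 299 = 2985
Selection 17: 2985 + 299 = 3284
Selection 18: 3284 + 299 = 3583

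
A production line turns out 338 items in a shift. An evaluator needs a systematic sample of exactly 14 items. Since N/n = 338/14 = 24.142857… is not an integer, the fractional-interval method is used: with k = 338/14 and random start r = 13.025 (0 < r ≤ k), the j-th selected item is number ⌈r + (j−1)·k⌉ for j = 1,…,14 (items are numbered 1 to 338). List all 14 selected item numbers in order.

14, 38, 62, 86, 110, 134, 158, 183, 207, 231, 255, 279, 303, 327

j=1: r + 0k = 13.025 → ⌈·⌉ = 14
j=2: r + 1k = 37.167857… → ⌈·⌉ = 38
j=3: r + 2k = 61.310714… → ⌈·⌉ = 62
j=4: r + 3k = 85.453571… → ⌈·⌉ = 86
j=5: r + 4k = 109.596428… → ⌈·⌉ = 110
j=6: r + 5k = 133.739285… → ⌈·⌉ = 134
j=7: r + 6k = 157.882142… → ⌈·⌉ = 158
j=8: r + 7k = 182.025 → ⌈·⌉ = 183
j=9: r + 8k = 206.167857… → ⌈·⌉ = 207
j=10: r + 9k = 230.310714… → ⌈·⌉ = 231
j=11: r + 10k = 254.453571… → ⌈·⌉ = 255
j=12: r + 11k = 278.596428… → ⌈·⌉ = 279
j=13: r + 12k = 302.739285… → ⌈·⌉ = 303
j=14: r + 13k = 326.882142… → ⌈·⌉ = 327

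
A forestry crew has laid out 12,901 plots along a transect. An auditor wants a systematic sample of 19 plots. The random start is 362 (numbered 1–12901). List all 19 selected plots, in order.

362, 1041, 1720, 2399, 3078, 3757, 4436, 5115, 5794, 6473, 7152, 7831, 8510, 9189, 9868, 10547, 11226, 11905, 12584

k = N/n = 12901/19 = 679
plot 1: 362
plot 2: 362 + 679 = 1041
plot 3: 1041 + 679 = 1720
plot 4: 1720 + 679 = 2399
plot 5: 2399 + 679 = 3078
plot 6: 3078 + 679 = 3757
plot 7: 3757 + 679 = 4436
plot 8: 4436 + 679 = 5115
plot 9: 5115 + 679 = 5794
plot 10: 5794 + 679 = 6473
plot 11: 6473 + 679 = 7152
plot 12: 7152 + 679 = 7831
plot 13: 7831 + 679 = 8510
plot 14: 8510 + 679 = 9189
plot 15: 9189 + 679 = 9868
plot 16: 9868 + 679 = 10547
plot 17: 10547 + 679 = 11226
plot 18: 11226 + 679 = 11905
plot 19: 11905 + 679 = 12584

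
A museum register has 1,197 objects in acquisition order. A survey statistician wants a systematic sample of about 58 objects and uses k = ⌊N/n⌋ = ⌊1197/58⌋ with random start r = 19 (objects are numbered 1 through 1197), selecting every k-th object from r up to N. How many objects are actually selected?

59

k = ⌊1197/58⌋ = 20
Achieved size = ⌊(1197 − 19)/20⌋ + 1 = ⌊1178/20⌋ + 1 = 58 + 1 = 59
(last selection: 19 + 58×20 = 1179 ≤ 1197; next would be 1199 > 1197)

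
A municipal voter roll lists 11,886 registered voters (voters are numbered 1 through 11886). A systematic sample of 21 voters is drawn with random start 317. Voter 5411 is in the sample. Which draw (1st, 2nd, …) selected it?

10

k = 11886/21 = 566
position = (5411 − 317)/566 + 1 = 5094/566 + 1 = 9 + 1 = 10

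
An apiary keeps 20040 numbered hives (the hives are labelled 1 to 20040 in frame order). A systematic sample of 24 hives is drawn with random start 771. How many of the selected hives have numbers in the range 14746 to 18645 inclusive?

k = 20040/24 = 835
First selection ≥ 14746: 771 + ⌈(14746−771)/835⌉·835 = 771 + 17×835 = 14966
Last selection ≤ 18645: 771 + ⌊(18645−771)/835⌋·835 = 771 + 21×835 = 18306
Count = 21 − 17 + 1 = 5

5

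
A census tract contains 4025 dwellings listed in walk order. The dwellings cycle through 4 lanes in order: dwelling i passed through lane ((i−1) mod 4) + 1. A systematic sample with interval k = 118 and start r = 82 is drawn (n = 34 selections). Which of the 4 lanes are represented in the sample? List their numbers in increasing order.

2, 4

Consecutive selections differ by k = 118, so their lane numbers differ by 118 mod 4 = 2.
gcd(118, 4) = 2, so the sample visits 4/2 = 2 distinct residues mod 4.
Start 82 is lane 2; the lanes hit are 2, 4.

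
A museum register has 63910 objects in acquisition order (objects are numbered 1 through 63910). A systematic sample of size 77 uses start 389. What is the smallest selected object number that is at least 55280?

k = 63910/77 = 830
Steps past start: ⌈(55280 − 389)/830⌉ = ⌈54891/830⌉ = 67
Selected object: 389 + 67×830 = 55999

55999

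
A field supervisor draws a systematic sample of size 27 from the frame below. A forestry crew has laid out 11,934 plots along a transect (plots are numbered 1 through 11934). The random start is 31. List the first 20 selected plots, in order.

k = N/n = 11934/27 = 442
plot 1: 31
plot 2: 31 + 442 = 473
plot 3: 473 + 442 = 915
plot 4: 915 + 442 = 1357
plot 5: 1357 + 442 = 1799
plot 6: 1799 + 442 = 2241
plot 7: 2241 + 442 = 2683
plot 8: 2683 + 442 = 3125
plot 9: 3125 + 442 = 3567
plot 10: 3567 + 442 = 4009
plot 11: 4009 + 442 = 4451
plot 12: 4451 + 442 = 4893
plot 13: 4893 + 442 = 5335
plot 14: 5335 + 442 = 5777
plot 15: 5777 + 442 = 6219
plot 16: 6219 + 442 = 6661
plot 17: 6661 + 442 = 7103
plot 18: 7103 + 442 = 7545
plot 19: 7545 + 442 = 7987
plot 20: 7987 + 442 = 8429

31, 473, 915, 1357, 1799, 2241, 2683, 3125, 3567, 4009, 4451, 4893, 5335, 5777, 6219, 6661, 7103, 7545, 7987, 8429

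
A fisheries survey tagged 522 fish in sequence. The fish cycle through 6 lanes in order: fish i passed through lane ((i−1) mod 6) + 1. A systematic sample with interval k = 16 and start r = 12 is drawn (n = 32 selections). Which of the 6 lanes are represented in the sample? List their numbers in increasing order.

Consecutive selections differ by k = 16, so their lane numbers differ by 16 mod 6 = 4.
gcd(16, 6) = 2, so the sample visits 6/2 = 3 distinct residues mod 6.
Start 12 is lane 6; the lanes hit are 2, 4, 6.

2, 4, 6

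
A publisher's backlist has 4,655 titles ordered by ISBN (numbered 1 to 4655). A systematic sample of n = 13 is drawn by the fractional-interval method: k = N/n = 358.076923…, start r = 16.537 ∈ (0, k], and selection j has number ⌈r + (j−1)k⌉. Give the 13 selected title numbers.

17, 375, 733, 1091, 1449, 1807, 2165, 2524, 2882, 3240, 3598, 3956, 4314

j=1: r + 0k = 16.537 → ⌈·⌉ = 17
j=2: r + 1k = 374.613923… → ⌈·⌉ = 375
j=3: r + 2k = 732.690846… → ⌈·⌉ = 733
j=4: r + 3k = 1090.767769… → ⌈·⌉ = 1091
j=5: r + 4k = 1448.844692… → ⌈·⌉ = 1449
j=6: r + 5k = 1806.921615… → ⌈·⌉ = 1807
j=7: r + 6k = 2164.998538… → ⌈·⌉ = 2165
j=8: r + 7k = 2523.075461… → ⌈·⌉ = 2524
j=9: r + 8k = 2881.152384… → ⌈·⌉ = 2882
j=10: r + 9k = 3239.229307… → ⌈·⌉ = 3240
j=11: r + 10k = 3597.306230… → ⌈·⌉ = 3598
j=12: r + 11k = 3955.383153… → ⌈·⌉ = 3956
j=13: r + 12k = 4313.460076… → ⌈·⌉ = 4314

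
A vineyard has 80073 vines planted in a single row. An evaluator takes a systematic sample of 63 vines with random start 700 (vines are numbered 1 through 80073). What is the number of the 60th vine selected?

k = 80073/63 = 1271
60th selection = r + (60−1)·k = 700 + 59×1271 = 700 + 74989 = 75689

75689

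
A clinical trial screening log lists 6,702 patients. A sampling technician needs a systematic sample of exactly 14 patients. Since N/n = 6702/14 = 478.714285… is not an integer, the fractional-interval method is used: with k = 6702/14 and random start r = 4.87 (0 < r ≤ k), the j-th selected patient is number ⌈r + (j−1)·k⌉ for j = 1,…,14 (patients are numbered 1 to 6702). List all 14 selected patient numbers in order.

j=1: r + 0k = 4.87 → ⌈·⌉ = 5
j=2: r + 1k = 483.584285… → ⌈·⌉ = 484
j=3: r + 2k = 962.298571… → ⌈·⌉ = 963
j=4: r + 3k = 1441.012857… → ⌈·⌉ = 1442
j=5: r + 4k = 1919.727142… → ⌈·⌉ = 1920
j=6: r + 5k = 2398.441428… → ⌈·⌉ = 2399
j=7: r + 6k = 2877.155714… → ⌈·⌉ = 2878
j=8: r + 7k = 3355.87 → ⌈·⌉ = 3356
j=9: r + 8k = 3834.584285… → ⌈·⌉ = 3835
j=10: r + 9k = 4313.298571… → ⌈·⌉ = 4314
j=11: r + 10k = 4792.012857… → ⌈·⌉ = 4793
j=12: r + 11k = 5270.727142… → ⌈·⌉ = 5271
j=13: r + 12k = 5749.441428… → ⌈·⌉ = 5750
j=14: r + 13k = 6228.155714… → ⌈·⌉ = 6229

5, 484, 963, 1442, 1920, 2399, 2878, 3356, 3835, 4314, 4793, 5271, 5750, 6229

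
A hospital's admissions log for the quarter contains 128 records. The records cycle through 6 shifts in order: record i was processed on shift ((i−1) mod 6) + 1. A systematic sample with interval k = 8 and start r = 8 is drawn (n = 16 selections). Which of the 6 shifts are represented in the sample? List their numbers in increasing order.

Consecutive selections differ by k = 8, so their shift numbers differ by 8 mod 6 = 2.
gcd(8, 6) = 2, so the sample visits 6/2 = 3 distinct residues mod 6.
Start 8 is shift 2; the shifts hit are 2, 4, 6.

2, 4, 6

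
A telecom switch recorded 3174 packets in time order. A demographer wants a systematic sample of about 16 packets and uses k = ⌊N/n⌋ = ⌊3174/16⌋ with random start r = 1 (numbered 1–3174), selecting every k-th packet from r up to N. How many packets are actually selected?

17

k = ⌊3174/16⌋ = 198
Achieved size = ⌊(3174 − 1)/198⌋ + 1 = ⌊3173/198⌋ + 1 = 16 + 1 = 17
(last selection: 1 + 16×198 = 3169 ≤ 3174; next would be 3367 > 3174)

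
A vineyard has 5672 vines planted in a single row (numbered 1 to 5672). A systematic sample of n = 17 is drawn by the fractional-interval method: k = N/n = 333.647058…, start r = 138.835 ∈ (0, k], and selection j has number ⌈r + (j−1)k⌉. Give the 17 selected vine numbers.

j=1: r + 0k = 138.835 → ⌈·⌉ = 139
j=2: r + 1k = 472.482058… → ⌈·⌉ = 473
j=3: r + 2k = 806.129117… → ⌈·⌉ = 807
j=4: r + 3k = 1139.776176… → ⌈·⌉ = 1140
j=5: r + 4k = 1473.423235… → ⌈·⌉ = 1474
j=6: r + 5k = 1807.070294… → ⌈·⌉ = 1808
j=7: r + 6k = 2140.717352… → ⌈·⌉ = 2141
j=8: r + 7k = 2474.364411… → ⌈·⌉ = 2475
j=9: r + 8k = 2808.011470… → ⌈·⌉ = 2809
j=10: r + 9k = 3141.658529… → ⌈·⌉ = 3142
j=11: r + 10k = 3475.305588… → ⌈·⌉ = 3476
j=12: r + 11k = 3808.952647… → ⌈·⌉ = 3809
j=13: r + 12k = 4142.599705… → ⌈·⌉ = 4143
j=14: r + 13k = 4476.246764… → ⌈·⌉ = 4477
j=15: r + 14k = 4809.893823… → ⌈·⌉ = 4810
j=16: r + 15k = 5143.540882… → ⌈·⌉ = 5144
j=17: r + 16k = 5477.187941… → ⌈·⌉ = 5478

139, 473, 807, 1140, 1474, 1808, 2141, 2475, 2809, 3142, 3476, 3809, 4143, 4477, 4810, 5144, 5478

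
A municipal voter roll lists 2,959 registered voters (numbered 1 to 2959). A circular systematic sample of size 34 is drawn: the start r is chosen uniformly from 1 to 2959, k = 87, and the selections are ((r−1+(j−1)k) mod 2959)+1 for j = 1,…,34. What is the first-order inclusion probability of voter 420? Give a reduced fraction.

For each position j, as r ranges over 1…2959 the j-th selection hits every voter exactly once, so voter 420 is selected for exactly 34 of the 2959 starts.
Inclusion probability = 34/2959.

34/2959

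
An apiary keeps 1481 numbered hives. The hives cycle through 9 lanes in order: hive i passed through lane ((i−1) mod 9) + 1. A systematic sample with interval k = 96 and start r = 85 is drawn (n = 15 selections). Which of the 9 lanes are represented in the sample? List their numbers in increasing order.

1, 4, 7

Consecutive selections differ by k = 96, so their lane numbers differ by 96 mod 9 = 6.
gcd(96, 9) = 3, so the sample visits 9/3 = 3 distinct residues mod 9.
Start 85 is lane 4; the lanes hit are 1, 4, 7.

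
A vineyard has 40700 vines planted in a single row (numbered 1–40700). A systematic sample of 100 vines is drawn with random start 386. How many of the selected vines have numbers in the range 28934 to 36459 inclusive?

k = 40700/100 = 407
First selection ≥ 28934: 386 + ⌈(28934−386)/407⌉·407 = 386 + 71×407 = 29283
Last selection ≤ 36459: 386 + ⌊(36459−386)/407⌋·407 = 386 + 88×407 = 36202
Count = 88 − 71 + 1 = 18

18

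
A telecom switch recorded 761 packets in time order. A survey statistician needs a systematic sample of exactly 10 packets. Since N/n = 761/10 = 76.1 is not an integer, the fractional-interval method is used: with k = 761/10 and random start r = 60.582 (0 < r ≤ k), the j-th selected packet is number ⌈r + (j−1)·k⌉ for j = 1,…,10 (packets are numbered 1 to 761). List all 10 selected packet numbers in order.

61, 137, 213, 289, 365, 442, 518, 594, 670, 746

j=1: r + 0k = 60.582 → ⌈·⌉ = 61
j=2: r + 1k = 136.682 → ⌈·⌉ = 137
j=3: r + 2k = 212.782 → ⌈·⌉ = 213
j=4: r + 3k = 288.882 → ⌈·⌉ = 289
j=5: r + 4k = 364.982 → ⌈·⌉ = 365
j=6: r + 5k = 441.082 → ⌈·⌉ = 442
j=7: r + 6k = 517.182 → ⌈·⌉ = 518
j=8: r + 7k = 593.282 → ⌈·⌉ = 594
j=9: r + 8k = 669.382 → ⌈·⌉ = 670
j=10: r + 9k = 745.482 → ⌈·⌉ = 746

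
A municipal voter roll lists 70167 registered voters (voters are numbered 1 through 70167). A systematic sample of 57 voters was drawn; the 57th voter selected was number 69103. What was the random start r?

k = 70167/57 = 1231
r = 69103 − (57−1)×1231 = 69103 − 68936 = 167

167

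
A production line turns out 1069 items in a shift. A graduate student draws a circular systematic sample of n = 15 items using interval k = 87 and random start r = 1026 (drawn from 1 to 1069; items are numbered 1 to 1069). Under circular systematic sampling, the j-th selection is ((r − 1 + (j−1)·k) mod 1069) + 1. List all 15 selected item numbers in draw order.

1026, 44, 131, 218, 305, 392, 479, 566, 653, 740, 827, 914, 1001, 19, 106

Selection 1: 1026
Selection 2: 1026 + 87 = 1113 → 1113 − 1069 = 44
Selection 3: 44 + 87 = 131
Selection 4: 131 + 87 = 218
Selection 5: 218 + 87 = 305
Selection 6: 305 + 87 = 392
Selection 7: 392 + 87 = 479
Selection 8: 479 + 87 = 566
Selection 9: 566 + 87 = 653
Selection 10: 653 + 87 = 740
Selection 11: 740 + 87 = 827
Selection 12: 827 + 87 = 914
Selection 13: 914 + 87 = 1001
Selection 14: 1001 + 87 = 1088 → 1088 − 1069 = 19
Selection 15: 19 + 87 = 106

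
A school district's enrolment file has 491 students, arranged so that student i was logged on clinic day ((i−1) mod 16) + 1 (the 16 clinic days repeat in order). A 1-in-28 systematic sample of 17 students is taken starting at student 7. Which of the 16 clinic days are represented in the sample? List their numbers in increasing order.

Consecutive selections differ by k = 28, so their clinic day numbers differ by 28 mod 16 = 12.
gcd(28, 16) = 4, so the sample visits 16/4 = 4 distinct residues mod 16.
Start 7 is clinic day 7; the clinic days hit are 3, 7, 11, 15.

3, 7, 11, 15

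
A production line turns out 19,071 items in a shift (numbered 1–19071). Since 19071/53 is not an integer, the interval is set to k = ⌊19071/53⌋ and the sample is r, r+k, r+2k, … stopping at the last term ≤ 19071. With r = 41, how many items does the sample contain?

k = ⌊19071/53⌋ = 359
Achieved size = ⌊(19071 − 41)/359⌋ + 1 = ⌊19030/359⌋ + 1 = 53 + 1 = 54
(last selection: 41 + 53×359 = 19068 ≤ 19071; next would be 19427 > 19071)

54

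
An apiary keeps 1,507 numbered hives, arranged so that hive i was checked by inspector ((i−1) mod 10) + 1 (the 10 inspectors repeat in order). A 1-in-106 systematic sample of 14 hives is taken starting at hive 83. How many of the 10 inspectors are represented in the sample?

5

Consecutive selections differ by k = 106, so their inspector numbers differ by 106 mod 10 = 6.
gcd(106, 10) = 2, so the sample visits 10/2 = 5 distinct residues mod 10.
Start 83 is inspector 3; the inspectors hit are 1, 3, 5, 7, 9.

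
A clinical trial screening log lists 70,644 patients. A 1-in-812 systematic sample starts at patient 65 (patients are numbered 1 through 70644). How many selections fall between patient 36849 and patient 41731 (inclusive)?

6

k = 812
First selection ≥ 36849: 65 + ⌈(36849−65)/812⌉·812 = 65 + 46×812 = 37417
Last selection ≤ 41731: 65 + ⌊(41731−65)/812⌋·812 = 65 + 51×812 = 41477
Count = 51 − 46 + 1 = 6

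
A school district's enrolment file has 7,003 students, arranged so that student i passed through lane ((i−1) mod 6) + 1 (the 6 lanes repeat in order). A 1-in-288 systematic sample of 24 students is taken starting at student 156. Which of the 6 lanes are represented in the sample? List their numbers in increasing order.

6

Consecutive selections differ by k = 288, so their lane numbers differ by 288 mod 6 = 0.
gcd(288, 6) = 6, so the sample visits 6/6 = 1 distinct residues mod 6.
Start 156 is lane 6; the lanes hit are 6.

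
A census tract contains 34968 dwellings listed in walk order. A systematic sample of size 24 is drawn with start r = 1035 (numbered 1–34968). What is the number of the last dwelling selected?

34546

k = 34968/24 = 1457
24th selection = r + (24−1)·k = 1035 + 23×1457 = 1035 + 33511 = 34546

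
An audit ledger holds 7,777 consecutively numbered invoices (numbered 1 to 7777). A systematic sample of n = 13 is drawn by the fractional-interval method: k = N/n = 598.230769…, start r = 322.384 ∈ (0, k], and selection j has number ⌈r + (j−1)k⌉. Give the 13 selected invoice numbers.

j=1: r + 0k = 322.384 → ⌈·⌉ = 323
j=2: r + 1k = 920.614769… → ⌈·⌉ = 921
j=3: r + 2k = 1518.845538… → ⌈·⌉ = 1519
j=4: r + 3k = 2117.076307… → ⌈·⌉ = 2118
j=5: r + 4k = 2715.307076… → ⌈·⌉ = 2716
j=6: r + 5k = 3313.537846… → ⌈·⌉ = 3314
j=7: r + 6k = 3911.768615… → ⌈·⌉ = 3912
j=8: r + 7k = 4509.999384… → ⌈·⌉ = 4510
j=9: r + 8k = 5108.230153… → ⌈·⌉ = 5109
j=10: r + 9k = 5706.460923… → ⌈·⌉ = 5707
j=11: r + 10k = 6304.691692… → ⌈·⌉ = 6305
j=12: r + 11k = 6902.922461… → ⌈·⌉ = 6903
j=13: r + 12k = 7501.153230… → ⌈·⌉ = 7502

323, 921, 1519, 2118, 2716, 3314, 3912, 4510, 5109, 5707, 6305, 6903, 7502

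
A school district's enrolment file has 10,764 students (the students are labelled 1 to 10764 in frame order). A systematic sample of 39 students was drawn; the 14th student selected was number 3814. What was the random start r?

k = 10764/39 = 276
r = 3814 − (14−1)×276 = 3814 − 3588 = 226

226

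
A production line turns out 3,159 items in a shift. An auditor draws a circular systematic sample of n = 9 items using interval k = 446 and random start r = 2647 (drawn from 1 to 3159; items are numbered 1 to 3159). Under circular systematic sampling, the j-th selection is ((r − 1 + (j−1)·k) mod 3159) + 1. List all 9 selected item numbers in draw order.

2647, 3093, 380, 826, 1272, 1718, 2164, 2610, 3056

Selection 1: 2647
Selection 2: 2647 + 446 = 3093
Selection 3: 3093 + 446 = 3539 → 3539 − 3159 = 380
Selection 4: 380 + 446 = 826
Selection 5: 826 + 446 = 1272
Selection 6: 1272 + 446 = 1718
Selection 7: 1718 + 446 = 2164
Selection 8: 2164 + 446 = 2610
Selection 9: 2610 + 446 = 3056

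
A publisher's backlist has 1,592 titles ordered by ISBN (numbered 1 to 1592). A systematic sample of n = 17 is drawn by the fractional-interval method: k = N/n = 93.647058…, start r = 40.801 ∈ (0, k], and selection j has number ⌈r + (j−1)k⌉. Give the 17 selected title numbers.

j=1: r + 0k = 40.801 → ⌈·⌉ = 41
j=2: r + 1k = 134.448058… → ⌈·⌉ = 135
j=3: r + 2k = 228.095117… → ⌈·⌉ = 229
j=4: r + 3k = 321.742176… → ⌈·⌉ = 322
j=5: r + 4k = 415.389235… → ⌈·⌉ = 416
j=6: r + 5k = 509.036294… → ⌈·⌉ = 510
j=7: r + 6k = 602.683352… → ⌈·⌉ = 603
j=8: r + 7k = 696.330411… → ⌈·⌉ = 697
j=9: r + 8k = 789.977470… → ⌈·⌉ = 790
j=10: r + 9k = 883.624529… → ⌈·⌉ = 884
j=11: r + 10k = 977.271588… → ⌈·⌉ = 978
j=12: r + 11k = 1070.918647… → ⌈·⌉ = 1071
j=13: r + 12k = 1164.565705… → ⌈·⌉ = 1165
j=14: r + 13k = 1258.212764… → ⌈·⌉ = 1259
j=15: r + 14k = 1351.859823… → ⌈·⌉ = 1352
j=16: r + 15k = 1445.506882… → ⌈·⌉ = 1446
j=17: r + 16k = 1539.153941… → ⌈·⌉ = 1540

41, 135, 229, 322, 416, 510, 603, 697, 790, 884, 978, 1071, 1165, 1259, 1352, 1446, 1540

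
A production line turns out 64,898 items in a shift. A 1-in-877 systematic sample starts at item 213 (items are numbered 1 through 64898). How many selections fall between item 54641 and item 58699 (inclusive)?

4

k = 877
First selection ≥ 54641: 213 + ⌈(54641−213)/877⌉·877 = 213 + 63×877 = 55464
Last selection ≤ 58699: 213 + ⌊(58699−213)/877⌋·877 = 213 + 66×877 = 58095
Count = 66 − 63 + 1 = 4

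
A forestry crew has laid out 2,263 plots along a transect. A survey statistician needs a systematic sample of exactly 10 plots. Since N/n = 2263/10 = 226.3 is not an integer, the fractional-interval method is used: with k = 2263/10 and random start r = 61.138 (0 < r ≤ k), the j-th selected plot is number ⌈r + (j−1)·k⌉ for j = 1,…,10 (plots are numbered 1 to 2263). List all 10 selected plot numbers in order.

j=1: r + 0k = 61.138 → ⌈·⌉ = 62
j=2: r + 1k = 287.438 → ⌈·⌉ = 288
j=3: r + 2k = 513.738 → ⌈·⌉ = 514
j=4: r + 3k = 740.038 → ⌈·⌉ = 741
j=5: r + 4k = 966.338 → ⌈·⌉ = 967
j=6: r + 5k = 1192.638 → ⌈·⌉ = 1193
j=7: r + 6k = 1418.938 → ⌈·⌉ = 1419
j=8: r + 7k = 1645.238 → ⌈·⌉ = 1646
j=9: r + 8k = 1871.538 → ⌈·⌉ = 1872
j=10: r + 9k = 2097.838 → ⌈·⌉ = 2098

62, 288, 514, 741, 967, 1193, 1419, 1646, 1872, 2098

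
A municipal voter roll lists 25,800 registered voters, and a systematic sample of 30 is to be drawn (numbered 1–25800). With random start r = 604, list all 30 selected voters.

604, 1464, 2324, 3184, 4044, 4904, 5764, 6624, 7484, 8344, 9204, 10064, 10924, 11784, 12644, 13504, 14364, 15224, 16084, 16944, 17804, 18664, 19524, 20384, 21244, 22104, 22964, 23824, 24684, 25544

k = N/n = 25800/30 = 860
voter 1: 604
voter 2: 604 + 860 = 1464
voter 3: 1464 + 860 = 2324
voter 4: 2324 + 860 = 3184
voter 5: 3184 + 860 = 4044
voter 6: 4044 + 860 = 4904
voter 7: 4904 + 860 = 5764
voter 8: 5764 + 860 = 6624
voter 9: 6624 + 860 = 7484
voter 10: 7484 + 860 = 8344
voter 11: 8344 + 860 = 9204
voter 12: 9204 + 860 = 10064
voter 13: 10064 + 860 = 10924
voter 14: 10924 + 860 = 11784
voter 15: 11784 + 860 = 12644
voter 16: 12644 + 860 = 13504
voter 17: 13504 + 860 = 14364
voter 18: 14364 + 860 = 15224
voter 19: 15224 + 860 = 16084
voter 20: 16084 + 860 = 16944
voter 21: 16944 + 860 = 17804
voter 22: 17804 + 860 = 18664
voter 23: 18664 + 860 = 19524
voter 24: 19524 + 860 = 20384
voter 25: 20384 + 860 = 21244
voter 26: 21244 + 860 = 22104
voter 27: 22104 + 860 = 22964
voter 28: 22964 + 860 = 23824
voter 29: 23824 + 860 = 24684
voter 30: 24684 + 860 = 25544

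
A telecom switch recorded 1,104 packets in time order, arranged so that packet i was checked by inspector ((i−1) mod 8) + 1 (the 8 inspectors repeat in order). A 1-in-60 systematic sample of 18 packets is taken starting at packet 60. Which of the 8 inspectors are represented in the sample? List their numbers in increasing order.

4, 8

Consecutive selections differ by k = 60, so their inspector numbers differ by 60 mod 8 = 4.
gcd(60, 8) = 4, so the sample visits 8/4 = 2 distinct residues mod 8.
Start 60 is inspector 4; the inspectors hit are 4, 8.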